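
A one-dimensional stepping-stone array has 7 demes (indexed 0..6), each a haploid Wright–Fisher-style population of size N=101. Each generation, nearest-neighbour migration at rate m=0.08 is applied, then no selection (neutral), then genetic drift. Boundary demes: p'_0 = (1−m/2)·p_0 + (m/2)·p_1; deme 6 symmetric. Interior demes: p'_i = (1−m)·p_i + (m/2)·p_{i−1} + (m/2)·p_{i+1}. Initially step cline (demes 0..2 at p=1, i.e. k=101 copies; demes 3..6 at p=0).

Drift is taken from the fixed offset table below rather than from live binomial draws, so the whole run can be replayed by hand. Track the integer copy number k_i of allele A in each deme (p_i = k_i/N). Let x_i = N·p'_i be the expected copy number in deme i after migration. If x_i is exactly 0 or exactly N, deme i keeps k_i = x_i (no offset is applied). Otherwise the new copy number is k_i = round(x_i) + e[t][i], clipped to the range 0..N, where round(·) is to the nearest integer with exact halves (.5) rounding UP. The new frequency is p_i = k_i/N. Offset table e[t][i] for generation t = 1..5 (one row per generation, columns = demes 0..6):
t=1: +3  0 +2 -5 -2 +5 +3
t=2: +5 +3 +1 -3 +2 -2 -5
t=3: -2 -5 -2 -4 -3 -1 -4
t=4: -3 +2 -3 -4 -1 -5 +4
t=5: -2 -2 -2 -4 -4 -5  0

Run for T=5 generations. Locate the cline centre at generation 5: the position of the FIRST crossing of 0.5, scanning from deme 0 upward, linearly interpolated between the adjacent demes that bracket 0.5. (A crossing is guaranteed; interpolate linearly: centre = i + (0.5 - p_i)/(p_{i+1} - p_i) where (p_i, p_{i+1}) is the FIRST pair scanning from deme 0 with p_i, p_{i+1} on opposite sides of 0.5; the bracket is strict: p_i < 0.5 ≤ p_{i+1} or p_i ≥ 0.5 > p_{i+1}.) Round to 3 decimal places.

2.361

t=0: k=[101 101 101 0 0 0 0]
t=1: x=[101.0000 101.0000 96.9600 4.0400 0.0000 0.0000 0.0000] k=[101 101 99 0 0 0 0]
t=2: x=[101.0000 100.9200 95.1200 3.9600 0.0000 0.0000 0.0000] k=[101 101 96 1 0 0 0]
t=3: x=[101.0000 100.8000 92.4000 4.7600 0.0400 0.0000 0.0000] k=[101 96 90 1 0 0 0]
t=4: x=[100.8000 95.9600 86.6800 4.5200 0.0400 0.0000 0.0000] k=[98 98 84 1 0 0 0]
t=5: x=[98.0000 97.4400 81.2400 4.2800 0.0400 0.0000 0.0000] k=[96 95 79 0 0 0 0]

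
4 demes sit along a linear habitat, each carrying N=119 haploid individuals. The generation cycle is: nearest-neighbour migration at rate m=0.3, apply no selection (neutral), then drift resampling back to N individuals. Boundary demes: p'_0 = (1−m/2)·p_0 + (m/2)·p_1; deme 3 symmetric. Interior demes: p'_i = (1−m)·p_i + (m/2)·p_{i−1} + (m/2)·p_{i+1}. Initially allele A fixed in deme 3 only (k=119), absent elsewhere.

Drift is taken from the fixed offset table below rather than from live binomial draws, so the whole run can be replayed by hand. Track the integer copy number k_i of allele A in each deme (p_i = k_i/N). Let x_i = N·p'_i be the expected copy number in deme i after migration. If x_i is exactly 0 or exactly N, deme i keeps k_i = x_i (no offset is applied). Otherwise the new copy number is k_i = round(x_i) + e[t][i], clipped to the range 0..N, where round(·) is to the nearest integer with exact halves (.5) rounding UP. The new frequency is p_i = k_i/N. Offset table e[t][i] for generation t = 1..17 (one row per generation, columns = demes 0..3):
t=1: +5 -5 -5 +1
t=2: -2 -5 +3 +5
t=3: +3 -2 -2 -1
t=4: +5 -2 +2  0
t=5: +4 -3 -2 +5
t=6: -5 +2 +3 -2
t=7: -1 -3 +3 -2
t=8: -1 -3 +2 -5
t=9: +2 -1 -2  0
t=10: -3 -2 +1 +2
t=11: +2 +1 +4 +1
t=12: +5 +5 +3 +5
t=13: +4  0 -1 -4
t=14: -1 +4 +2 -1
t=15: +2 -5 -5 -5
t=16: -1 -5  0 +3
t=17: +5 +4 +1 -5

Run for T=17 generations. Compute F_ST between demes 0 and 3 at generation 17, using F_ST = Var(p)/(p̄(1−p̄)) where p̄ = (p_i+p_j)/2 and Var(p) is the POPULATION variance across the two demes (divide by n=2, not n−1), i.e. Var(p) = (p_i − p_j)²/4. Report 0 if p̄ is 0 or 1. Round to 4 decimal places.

0.0044

t=0: k=[0 0 0 119]
t=1: x=[0.0000 0.0000 17.8500 101.1500] k=[0 0 13 102]
t=2: x=[0.0000 1.9500 24.4000 88.6500] k=[0 0 27 94]
t=3: x=[0.0000 4.0500 33.0000 83.9500] k=[0 2 31 83]
t=4: x=[0.3000 6.0500 34.4500 75.2000] k=[5 4 36 75]
t=5: x=[4.8500 8.9500 37.0500 69.1500] k=[9 6 35 74]
t=6: x=[8.5500 10.8000 36.5000 68.1500] k=[4 13 40 66]
t=7: x=[5.3500 15.7000 39.8500 62.1000] k=[4 13 43 60]
t=8: x=[5.3500 16.1500 41.0500 57.4500] k=[4 13 43 52]
t=9: x=[5.3500 16.1500 39.8500 50.6500] k=[7 15 38 51]
t=10: x=[8.2000 17.2500 36.5000 49.0500] k=[5 15 38 51]
t=11: x=[6.5000 16.9500 36.5000 49.0500] k=[9 18 41 50]
t=12: x=[10.3500 20.1000 38.9000 48.6500] k=[15 25 42 54]
t=13: x=[16.5000 26.0500 41.2500 52.2000] k=[21 26 40 48]
t=14: x=[21.7500 27.3500 39.1000 46.8000] k=[21 31 41 46]
t=15: x=[22.5000 31.0000 40.2500 45.2500] k=[25 26 35 40]
t=16: x=[25.1500 27.2000 34.4000 39.2500] k=[24 22 34 42]
t=17: x=[23.7000 24.1000 33.4000 40.8000] k=[29 28 34 36]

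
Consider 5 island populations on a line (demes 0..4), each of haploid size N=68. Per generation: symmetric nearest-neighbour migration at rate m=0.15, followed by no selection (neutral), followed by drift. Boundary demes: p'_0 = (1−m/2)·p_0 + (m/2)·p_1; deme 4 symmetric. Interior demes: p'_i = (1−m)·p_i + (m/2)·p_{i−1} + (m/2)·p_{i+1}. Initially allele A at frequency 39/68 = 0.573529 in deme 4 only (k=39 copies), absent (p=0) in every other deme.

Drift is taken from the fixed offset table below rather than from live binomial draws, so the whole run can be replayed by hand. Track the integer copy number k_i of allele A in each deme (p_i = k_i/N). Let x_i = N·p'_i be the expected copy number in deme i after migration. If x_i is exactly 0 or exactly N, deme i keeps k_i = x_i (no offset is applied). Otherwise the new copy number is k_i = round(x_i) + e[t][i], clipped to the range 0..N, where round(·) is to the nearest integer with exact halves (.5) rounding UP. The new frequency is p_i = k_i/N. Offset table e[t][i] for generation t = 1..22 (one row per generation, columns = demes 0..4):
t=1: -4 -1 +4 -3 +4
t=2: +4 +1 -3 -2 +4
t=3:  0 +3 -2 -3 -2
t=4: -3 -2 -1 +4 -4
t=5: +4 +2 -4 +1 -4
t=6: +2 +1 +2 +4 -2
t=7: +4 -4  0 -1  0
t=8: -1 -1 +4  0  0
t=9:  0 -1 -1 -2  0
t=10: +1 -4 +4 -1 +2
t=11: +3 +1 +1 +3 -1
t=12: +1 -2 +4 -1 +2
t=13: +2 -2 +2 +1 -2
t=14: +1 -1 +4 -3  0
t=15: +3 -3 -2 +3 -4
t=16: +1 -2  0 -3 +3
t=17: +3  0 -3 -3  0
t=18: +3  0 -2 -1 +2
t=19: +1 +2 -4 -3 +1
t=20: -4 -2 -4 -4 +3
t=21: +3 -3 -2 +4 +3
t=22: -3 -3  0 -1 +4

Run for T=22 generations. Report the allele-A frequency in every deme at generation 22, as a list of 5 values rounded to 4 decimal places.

[0.0882, 0.0000, 0.0147, 0.1176, 0.3676]

t=0: k=[0 0 0 0 39]
t=1: x=[0.0000 0.0000 0.0000 2.9250 36.0750] k=[0 0 0 0 40]
t=2: x=[0.0000 0.0000 0.0000 3.0000 37.0000] k=[0 0 0 1 41]
t=3: x=[0.0000 0.0000 0.0750 3.9250 38.0000] k=[0 0 0 1 36]
t=4: x=[0.0000 0.0000 0.0750 3.5500 33.3750] k=[0 0 0 8 29]
t=5: x=[0.0000 0.0000 0.6000 8.9750 27.4250] k=[0 0 0 10 23]
t=6: x=[0.0000 0.0000 0.7500 10.2250 22.0250] k=[0 0 3 14 20]
t=7: x=[0.0000 0.2250 3.6000 13.6250 19.5500] k=[0 0 4 13 20]
t=8: x=[0.0000 0.3000 4.3750 12.8500 19.4750] k=[0 0 8 13 19]
t=9: x=[0.0000 0.6000 7.7750 13.0750 18.5500] k=[0 0 7 11 19]
t=10: x=[0.0000 0.5250 6.7750 11.3000 18.4000] k=[0 0 11 10 20]
t=11: x=[0.0000 0.8250 10.1000 10.8250 19.2500] k=[0 2 11 14 18]
t=12: x=[0.1500 2.5250 10.5500 14.0750 17.7000] k=[1 1 15 13 20]
t=13: x=[1.0000 2.0500 13.8000 13.6750 19.4750] k=[3 0 16 15 17]
t=14: x=[2.7750 1.4250 14.7250 15.2250 16.8500] k=[4 0 19 12 17]
t=15: x=[3.7000 1.7250 17.0500 12.9000 16.6250] k=[7 0 15 16 13]
t=16: x=[6.4750 1.6500 13.9500 15.7000 13.2250] k=[7 0 14 13 16]
t=17: x=[6.4750 1.5750 12.8750 13.3000 15.7750] k=[9 2 10 10 16]
t=18: x=[8.4750 3.1250 9.4000 10.4500 15.5500] k=[11 3 7 9 18]
t=19: x=[10.4000 3.9000 6.8500 9.5250 17.3250] k=[11 6 3 7 18]
t=20: x=[10.6250 6.1500 3.5250 7.5250 17.1750] k=[7 4 0 4 20]
t=21: x=[6.7750 3.9250 0.6000 4.9000 18.8000] k=[10 1 0 9 22]
t=22: x=[9.3250 1.6000 0.7500 9.3000 21.0250] k=[6 0 1 8 25]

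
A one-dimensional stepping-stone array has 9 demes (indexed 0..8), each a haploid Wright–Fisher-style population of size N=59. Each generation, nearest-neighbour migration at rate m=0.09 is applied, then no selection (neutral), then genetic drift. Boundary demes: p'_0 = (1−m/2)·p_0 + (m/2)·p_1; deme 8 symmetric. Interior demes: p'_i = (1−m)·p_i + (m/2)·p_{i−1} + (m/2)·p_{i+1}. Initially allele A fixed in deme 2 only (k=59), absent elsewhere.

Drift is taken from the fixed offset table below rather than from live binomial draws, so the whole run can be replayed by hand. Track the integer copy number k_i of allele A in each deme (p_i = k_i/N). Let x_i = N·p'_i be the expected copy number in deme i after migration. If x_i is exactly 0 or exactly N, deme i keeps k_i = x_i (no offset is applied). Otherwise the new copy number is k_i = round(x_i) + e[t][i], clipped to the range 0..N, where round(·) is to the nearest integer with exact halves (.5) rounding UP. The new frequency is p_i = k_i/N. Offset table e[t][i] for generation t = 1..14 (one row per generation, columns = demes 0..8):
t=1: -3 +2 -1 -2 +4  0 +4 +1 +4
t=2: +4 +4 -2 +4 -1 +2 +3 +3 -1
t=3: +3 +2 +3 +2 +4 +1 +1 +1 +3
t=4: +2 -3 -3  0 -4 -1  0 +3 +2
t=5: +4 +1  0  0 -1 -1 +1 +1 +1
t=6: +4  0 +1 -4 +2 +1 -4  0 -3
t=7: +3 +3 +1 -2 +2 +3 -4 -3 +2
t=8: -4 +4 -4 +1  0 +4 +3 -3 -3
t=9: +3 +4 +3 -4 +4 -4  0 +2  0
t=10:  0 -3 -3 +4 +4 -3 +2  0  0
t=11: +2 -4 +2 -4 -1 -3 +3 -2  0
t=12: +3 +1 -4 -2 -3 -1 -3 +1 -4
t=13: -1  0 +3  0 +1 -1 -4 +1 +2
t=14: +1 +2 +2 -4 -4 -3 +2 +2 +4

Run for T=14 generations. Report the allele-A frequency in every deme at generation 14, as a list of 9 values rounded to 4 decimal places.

[0.4068, 0.4068, 0.4576, 0.1017, 0.0678, 0.0000, 0.0339, 0.0678, 0.1017]

t=0: k=[0 0 59 0 0 0 0 0 0]
t=1: x=[0.0000 2.6550 53.6900 2.6550 0.0000 0.0000 0.0000 0.0000 0.0000] k=[0 5 53 1 0 0 0 0 0]
t=2: x=[0.2250 6.9350 48.5000 3.2950 0.0450 0.0000 0.0000 0.0000 0.0000] k=[4 11 47 7 0 0 0 0 0]
t=3: x=[4.3150 12.3050 43.5800 8.4850 0.3150 0.0000 0.0000 0.0000 0.0000] k=[7 14 47 10 4 0 0 0 0]
t=4: x=[7.3150 15.1700 43.8500 11.3950 4.0900 0.1800 0.0000 0.0000 0.0000] k=[9 12 41 11 0 0 0 0 0]
t=5: x=[9.1350 13.1700 38.3450 11.8550 0.4950 0.0000 0.0000 0.0000 0.0000] k=[13 14 38 12 0 0 0 0 0]
t=6: x=[13.0450 15.0350 35.7500 12.6300 0.5400 0.0000 0.0000 0.0000 0.0000] k=[17 15 37 9 3 0 0 0 0]
t=7: x=[16.9100 16.0800 34.7500 9.9900 3.1350 0.1350 0.0000 0.0000 0.0000] k=[20 19 36 8 5 3 0 0 0]
t=8: x=[19.9550 19.8100 33.9750 9.1250 5.0450 2.9550 0.1350 0.0000 0.0000] k=[16 24 30 10 5 7 3 0 0]
t=9: x=[16.3600 23.9100 28.8300 10.6750 5.3150 6.7300 3.0450 0.1350 0.0000] k=[19 28 32 7 9 3 3 2 0]
t=10: x=[19.4050 27.7750 30.6950 8.2150 8.6400 3.2700 2.9550 1.9550 0.0900] k=[19 25 28 12 13 0 5 2 0]
t=11: x=[19.2700 24.8650 27.1450 12.7650 12.3700 0.8100 4.6400 2.0450 0.0900] k=[21 21 29 9 11 0 8 0 0]
t=12: x=[21.0000 21.3600 27.7400 9.9900 10.4150 0.8550 7.2800 0.3600 0.0000] k=[24 22 24 8 7 0 4 1 0]
t=13: x=[23.9100 22.1800 23.1900 8.6750 6.7300 0.4950 3.6850 1.0900 0.0450] k=[23 22 26 9 8 0 0 2 2]
t=14: x=[22.9550 22.2250 25.0550 9.7200 7.6850 0.3600 0.0900 1.9100 2.0000] k=[24 24 27 6 4 0 2 4 6]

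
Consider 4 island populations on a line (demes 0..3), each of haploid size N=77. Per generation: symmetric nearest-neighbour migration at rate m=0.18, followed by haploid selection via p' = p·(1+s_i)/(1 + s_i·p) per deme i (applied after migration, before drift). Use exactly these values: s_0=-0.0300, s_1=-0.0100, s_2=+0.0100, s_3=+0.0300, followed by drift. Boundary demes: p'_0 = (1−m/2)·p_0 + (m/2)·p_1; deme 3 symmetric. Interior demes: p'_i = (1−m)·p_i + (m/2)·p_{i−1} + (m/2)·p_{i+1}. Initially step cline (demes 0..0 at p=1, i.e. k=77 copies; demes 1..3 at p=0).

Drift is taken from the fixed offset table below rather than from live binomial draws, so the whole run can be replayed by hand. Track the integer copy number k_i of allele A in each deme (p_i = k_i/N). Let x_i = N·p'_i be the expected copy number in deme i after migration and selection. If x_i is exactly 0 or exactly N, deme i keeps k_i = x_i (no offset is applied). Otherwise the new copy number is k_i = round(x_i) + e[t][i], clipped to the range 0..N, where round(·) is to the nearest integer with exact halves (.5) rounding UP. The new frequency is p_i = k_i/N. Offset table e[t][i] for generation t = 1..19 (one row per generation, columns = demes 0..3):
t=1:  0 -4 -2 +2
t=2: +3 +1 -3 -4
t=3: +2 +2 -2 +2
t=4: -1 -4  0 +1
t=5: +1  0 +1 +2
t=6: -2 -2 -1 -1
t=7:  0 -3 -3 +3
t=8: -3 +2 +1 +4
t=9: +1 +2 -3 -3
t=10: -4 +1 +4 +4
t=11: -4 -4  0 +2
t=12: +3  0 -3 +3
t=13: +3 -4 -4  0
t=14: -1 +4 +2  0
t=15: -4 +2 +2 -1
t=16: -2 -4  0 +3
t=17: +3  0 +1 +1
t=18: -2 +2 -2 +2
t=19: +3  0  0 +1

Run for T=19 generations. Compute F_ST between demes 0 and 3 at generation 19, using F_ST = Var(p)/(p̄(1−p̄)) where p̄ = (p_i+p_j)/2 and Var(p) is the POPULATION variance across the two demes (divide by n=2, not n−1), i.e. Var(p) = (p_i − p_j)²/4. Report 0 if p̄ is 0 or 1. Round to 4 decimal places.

0.0000

t=0: k=[77 0 0 0]
t=1: x=[69.8755 6.8669 0.0000 0.0000] k=[70 3 0 0]
t=2: x=[63.6369 8.6823 0.2727 0.0000] k=[67 10 0 0]
t=3: x=[61.4963 14.1138 0.9089 0.0000] k=[63 16 0 0]
t=4: x=[58.3428 18.6476 1.4541 0.0000] k=[57 15 1 0]
t=5: x=[52.7165 17.3844 2.1911 0.0927] k=[54 17 3 2]
t=6: x=[50.1397 18.9262 4.2094 2.1509] k=[48 17 3 1]
t=7: x=[44.6400 18.3890 4.1186 1.2148] k=[45 15 1 4]
t=8: x=[41.7185 16.3104 2.5545 3.8363] k=[39 18 4 8]
t=9: x=[36.5248 18.4884 5.6721 7.8458] k=[38 20 3 5]
t=10: x=[35.7960 19.9411 4.7542 4.9553] k=[32 21 9 9]
t=11: x=[30.4476 20.7573 10.1675 9.2376] k=[26 17 10 11]
t=12: x=[24.6765 17.0462 10.8121 11.1897] k=[28 17 8 14]
t=13: x=[26.4783 17.0462 9.4320 13.7915] k=[29 13 5 14]
t=14: x=[27.0234 13.6070 6.5897 13.5162] k=[26 18 9 14]
t=15: x=[24.7655 17.7722 10.3488 13.8832] k=[21 20 12 13]
t=16: x=[20.4493 19.2247 12.9166 13.2308] k=[18 15 13 16]
t=17: x=[17.3177 14.9684 13.5608 16.1032] k=[20 15 15 17]
t=18: x=[19.1091 15.3263 15.3016 17.2118] k=[17 17 13 19]
t=19: x=[16.5999 16.5093 14.0137 18.8780] k=[20 17 14 20]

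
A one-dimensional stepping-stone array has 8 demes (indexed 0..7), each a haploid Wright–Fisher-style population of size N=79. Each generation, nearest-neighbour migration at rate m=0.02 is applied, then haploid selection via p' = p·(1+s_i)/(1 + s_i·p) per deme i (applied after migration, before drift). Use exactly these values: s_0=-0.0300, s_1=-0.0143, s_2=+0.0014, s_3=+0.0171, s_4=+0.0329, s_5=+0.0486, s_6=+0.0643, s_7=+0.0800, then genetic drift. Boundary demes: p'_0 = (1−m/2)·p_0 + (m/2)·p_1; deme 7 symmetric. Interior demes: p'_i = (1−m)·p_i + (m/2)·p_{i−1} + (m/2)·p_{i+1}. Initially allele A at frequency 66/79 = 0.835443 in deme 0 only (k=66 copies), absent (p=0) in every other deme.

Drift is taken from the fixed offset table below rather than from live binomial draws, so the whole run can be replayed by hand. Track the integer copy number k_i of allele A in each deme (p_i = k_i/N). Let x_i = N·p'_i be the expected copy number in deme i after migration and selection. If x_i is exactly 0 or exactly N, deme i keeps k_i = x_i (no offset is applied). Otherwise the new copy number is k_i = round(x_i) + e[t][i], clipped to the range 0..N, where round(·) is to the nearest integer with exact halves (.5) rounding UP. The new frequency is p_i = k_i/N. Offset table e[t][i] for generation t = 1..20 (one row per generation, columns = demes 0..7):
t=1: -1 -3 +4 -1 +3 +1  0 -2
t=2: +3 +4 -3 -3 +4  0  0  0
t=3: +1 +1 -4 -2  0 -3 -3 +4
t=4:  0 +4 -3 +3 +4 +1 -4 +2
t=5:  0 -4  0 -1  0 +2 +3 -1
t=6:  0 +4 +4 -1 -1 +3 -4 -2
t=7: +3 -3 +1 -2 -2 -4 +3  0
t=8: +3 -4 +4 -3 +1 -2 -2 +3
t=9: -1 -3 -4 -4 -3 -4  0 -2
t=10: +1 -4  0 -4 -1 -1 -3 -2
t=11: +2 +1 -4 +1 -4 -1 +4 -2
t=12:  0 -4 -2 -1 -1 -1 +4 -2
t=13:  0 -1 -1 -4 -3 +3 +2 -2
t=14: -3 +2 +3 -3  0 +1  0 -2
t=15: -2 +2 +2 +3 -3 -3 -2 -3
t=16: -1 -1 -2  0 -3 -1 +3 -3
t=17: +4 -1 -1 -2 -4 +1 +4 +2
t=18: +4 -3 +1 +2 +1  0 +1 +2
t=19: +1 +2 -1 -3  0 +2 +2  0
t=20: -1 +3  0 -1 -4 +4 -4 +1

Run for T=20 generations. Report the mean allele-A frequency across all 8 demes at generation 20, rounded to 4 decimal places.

0.1044

t=0: k=[66 0 0 0 0 0 0 0]
t=1: x=[64.9924 0.6506 0.0000 0.0000 0.0000 0.0000 0.0000 0.0000] k=[64 0 0 0 0 0 0 0]
t=2: x=[62.9744 0.6309 0.0000 0.0000 0.0000 0.0000 0.0000 0.0000] k=[66 5 0 0 0 0 0 0]
t=3: x=[65.0434 5.4860 0.0501 0.0000 0.0000 0.0000 0.0000 0.0000] k=[66 6 0 0 0 0 0 0]
t=4: x=[65.0536 6.4541 0.0601 0.0000 0.0000 0.0000 0.0000 0.0000] k=[65 10 0 0 0 0 0 0]
t=5: x=[64.0850 10.3201 0.1001 0.0000 0.0000 0.0000 0.0000 0.0000] k=[64 6 0 0 0 0 0 0]
t=6: x=[63.0355 6.4344 0.0601 0.0000 0.0000 0.0000 0.0000 0.0000] k=[63 10 4 0 0 0 0 0]
t=7: x=[62.0683 10.3399 4.0253 0.0407 0.0000 0.0000 0.0000 0.0000] k=[65 7 5 0 0 0 0 0]
t=8: x=[64.0544 7.4621 4.9765 0.0509 0.0000 0.0000 0.0000 0.0000] k=[67 3 9 0 0 0 0 0]
t=9: x=[66.0332 3.6495 8.8610 0.0915 0.0000 0.0000 0.0000 0.0000] k=[65 1 5 0 0 0 0 0]
t=10: x=[63.9932 1.6565 4.9164 0.0509 0.0000 0.0000 0.0000 0.0000] k=[65 0 5 0 0 0 0 0]
t=11: x=[63.9830 0.6901 4.9064 0.0509 0.0000 0.0000 0.0000 0.0000] k=[66 2 1 1 0 0 0 0]
t=12: x=[65.0128 2.5936 1.0114 1.0067 0.0103 0.0000 0.0000 0.0000] k=[65 0 0 0 0 0 0 0]
t=13: x=[63.9830 0.6408 0.0000 0.0000 0.0000 0.0000 0.0000 0.0000] k=[64 0 0 0 0 0 0 0]
t=14: x=[62.9744 0.6309 0.0000 0.0000 0.0000 0.0000 0.0000 0.0000] k=[60 3 0 0 0 0 0 0]
t=15: x=[58.9781 3.4916 0.0300 0.0000 0.0000 0.0000 0.0000 0.0000] k=[57 5 2 0 0 0 0 0]
t=16: x=[55.9864 5.4169 2.0127 0.0203 0.0000 0.0000 0.0000 0.0000] k=[55 4 0 0 0 0 0 0]
t=17: x=[53.9721 4.4096 0.0401 0.0000 0.0000 0.0000 0.0000 0.0000] k=[58 3 0 0 0 0 0 0]
t=18: x=[56.9694 3.4719 0.0300 0.0000 0.0000 0.0000 0.0000 0.0000] k=[61 0 1 0 0 0 0 0]
t=19: x=[59.9532 0.6112 0.9814 0.0102 0.0000 0.0000 0.0000 0.0000] k=[61 3 0 0 0 0 0 0]
t=20: x=[59.9837 3.5015 0.0300 0.0000 0.0000 0.0000 0.0000 0.0000] k=[59 7 0 0 0 0 0 0]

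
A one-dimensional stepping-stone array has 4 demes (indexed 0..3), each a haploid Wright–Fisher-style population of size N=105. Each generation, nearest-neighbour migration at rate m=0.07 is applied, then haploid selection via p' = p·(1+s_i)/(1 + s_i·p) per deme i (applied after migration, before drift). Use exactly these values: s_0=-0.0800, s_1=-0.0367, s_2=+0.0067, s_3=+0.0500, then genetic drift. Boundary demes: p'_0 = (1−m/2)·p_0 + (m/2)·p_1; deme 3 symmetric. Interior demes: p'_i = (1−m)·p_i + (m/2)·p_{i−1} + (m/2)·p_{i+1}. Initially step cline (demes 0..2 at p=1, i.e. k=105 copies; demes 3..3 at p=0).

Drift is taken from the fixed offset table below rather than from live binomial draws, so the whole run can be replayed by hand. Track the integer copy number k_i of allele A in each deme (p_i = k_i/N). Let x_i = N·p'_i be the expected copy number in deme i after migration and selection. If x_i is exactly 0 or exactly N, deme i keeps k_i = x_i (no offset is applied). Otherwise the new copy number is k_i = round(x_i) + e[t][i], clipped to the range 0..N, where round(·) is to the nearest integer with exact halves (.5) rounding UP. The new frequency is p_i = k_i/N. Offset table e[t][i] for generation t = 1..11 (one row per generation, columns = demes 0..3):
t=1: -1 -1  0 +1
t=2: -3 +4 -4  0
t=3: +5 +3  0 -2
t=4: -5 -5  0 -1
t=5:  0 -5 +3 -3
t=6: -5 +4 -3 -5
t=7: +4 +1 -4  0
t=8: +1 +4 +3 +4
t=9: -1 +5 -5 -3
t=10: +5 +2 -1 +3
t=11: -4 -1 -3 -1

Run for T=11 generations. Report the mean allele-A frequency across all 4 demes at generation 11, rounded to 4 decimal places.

t=0: k=[105 105 105 0]
t=1: x=[105.0000 105.0000 101.3486 3.8520] k=[105 105 101 5]
t=2: x=[105.0000 104.8547 97.8248 8.7432] k=[105 105 94 9]
t=3: x=[105.0000 104.6004 91.4888 12.5025] k=[105 105 91 11]
t=4: x=[105.0000 104.4914 88.7818 14.3954] k=[105 99 89 13]
t=5: x=[104.7718 98.6402 86.7907 16.3213] k=[105 94 90 13]
t=6: x=[104.5817 93.8787 87.5424 16.3575] k=[100 98 85 11]
t=7: x=[99.5122 97.3541 82.9814 14.1777] k=[104 98 79 14]
t=8: x=[103.6861 97.2819 77.5257 16.9573] k=[105 101 81 21]
t=9: x=[104.8478 100.2741 79.7284 23.9911] k=[104 105 75 21]
t=10: x=[103.9519 103.8741 74.3053 23.7753] k=[105 105 73 27]
t=11: x=[105.0000 103.8378 72.6596 29.6367] k=[105 103 70 29]

0.7310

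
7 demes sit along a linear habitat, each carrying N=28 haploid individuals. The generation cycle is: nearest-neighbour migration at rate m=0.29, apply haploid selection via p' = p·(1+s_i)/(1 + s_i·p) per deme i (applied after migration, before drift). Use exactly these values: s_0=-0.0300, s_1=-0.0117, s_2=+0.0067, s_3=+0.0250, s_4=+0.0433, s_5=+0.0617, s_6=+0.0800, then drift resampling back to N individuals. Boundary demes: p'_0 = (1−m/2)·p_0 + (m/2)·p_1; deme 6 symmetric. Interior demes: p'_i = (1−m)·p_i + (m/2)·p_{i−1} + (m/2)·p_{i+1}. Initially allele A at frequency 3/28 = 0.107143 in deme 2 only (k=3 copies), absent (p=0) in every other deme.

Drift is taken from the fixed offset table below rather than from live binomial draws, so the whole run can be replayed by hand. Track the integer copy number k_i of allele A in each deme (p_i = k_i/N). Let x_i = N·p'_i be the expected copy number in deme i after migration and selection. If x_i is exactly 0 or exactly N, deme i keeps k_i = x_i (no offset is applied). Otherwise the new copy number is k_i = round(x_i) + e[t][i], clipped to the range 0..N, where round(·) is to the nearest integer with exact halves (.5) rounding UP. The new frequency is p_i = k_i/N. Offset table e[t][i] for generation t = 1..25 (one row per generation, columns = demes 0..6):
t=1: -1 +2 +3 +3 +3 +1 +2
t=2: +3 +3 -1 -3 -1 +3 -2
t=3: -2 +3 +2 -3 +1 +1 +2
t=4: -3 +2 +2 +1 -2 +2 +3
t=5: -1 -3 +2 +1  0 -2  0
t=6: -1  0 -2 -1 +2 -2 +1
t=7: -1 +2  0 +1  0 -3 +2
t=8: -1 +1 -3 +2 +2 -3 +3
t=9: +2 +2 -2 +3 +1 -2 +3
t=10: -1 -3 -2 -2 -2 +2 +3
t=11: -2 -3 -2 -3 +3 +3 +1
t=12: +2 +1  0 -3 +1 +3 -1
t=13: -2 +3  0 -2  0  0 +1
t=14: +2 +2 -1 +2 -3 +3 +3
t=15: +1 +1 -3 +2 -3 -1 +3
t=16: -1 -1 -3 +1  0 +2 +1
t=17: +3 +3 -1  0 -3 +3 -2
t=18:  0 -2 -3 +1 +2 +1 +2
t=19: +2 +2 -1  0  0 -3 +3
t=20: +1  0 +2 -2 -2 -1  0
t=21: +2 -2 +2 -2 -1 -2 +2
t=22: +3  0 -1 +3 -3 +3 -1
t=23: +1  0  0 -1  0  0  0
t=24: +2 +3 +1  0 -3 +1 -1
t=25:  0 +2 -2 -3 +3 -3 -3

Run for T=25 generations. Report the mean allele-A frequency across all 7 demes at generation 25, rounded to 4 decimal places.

t=0: k=[0 0 3 0 0 0 0]
t=1: x=[0.0000 0.4300 2.1432 0.4457 0.0000 0.0000 0.0000] k=[0 2 5 3 0 0 0]
t=2: x=[0.2814 2.1218 4.2992 2.9189 0.4535 0.0000 0.0000] k=[3 5 3 0 0 0 0]
t=3: x=[3.2026 4.3764 2.8722 0.4457 0.0000 0.0000 0.0000] k=[1 7 5 0 0 0 0]
t=4: x=[1.8175 5.7858 4.5906 0.7426 0.0000 0.0000 0.0000] k=[0 8 7 2 0 0 0]
t=5: x=[1.1266 6.6352 6.4531 2.4905 0.3024 0.0000 0.0000] k=[0 4 8 3 0 0 0]
t=6: x=[0.5629 3.9598 6.7291 3.3624 0.4535 0.0000 0.0000] k=[0 4 5 2 2 0 0]
t=7: x=[0.5629 3.5285 4.4449 2.4905 1.7793 0.3077 0.0000] k=[0 6 4 3 2 0 0]
t=8: x=[0.8447 4.7931 4.1686 3.0668 1.9298 0.3077 0.0000] k=[0 6 1 5 4 0 0]
t=9: x=[0.8447 4.3615 2.3192 4.3652 3.6990 0.6150 0.0000] k=[3 6 0 7 5 0 0]
t=10: x=[3.3443 4.6492 1.8968 5.8078 4.7293 0.7685 0.0000] k=[2 2 0 4 3 3 0]
t=11: x=[1.9442 1.6912 0.8756 3.3471 3.2653 2.7080 0.4692] k=[0 0 0 0 6 6 1]
t=12: x=[0.0000 0.0000 0.0000 0.8911 5.3100 5.5361 1.8539] k=[0 0 0 0 6 9 1]
t=13: x=[0.0000 0.0000 0.0000 0.8911 5.7564 7.7357 2.3185] k=[0 0 0 0 6 8 3]
t=14: x=[0.0000 0.0000 0.0000 0.8911 5.6077 7.3036 3.9806] k=[0 0 0 3 3 10 7]
t=15: x=[0.0000 0.0000 0.4379 2.6231 4.1630 8.9097 7.8628] k=[0 0 0 5 1 8 11]
t=16: x=[0.0000 0.0000 0.7297 3.7749 2.6965 7.7511 11.0759] k=[0 0 0 5 3 10 12]
t=17: x=[0.0000 0.0000 0.7297 4.0701 4.4617 9.6500 12.2374] k=[0 0 0 4 1 13 10]
t=18: x=[0.0000 0.0000 0.5838 3.0515 3.2963 11.2251 10.9435] k=[0 0 0 4 5 12 13]
t=19: x=[0.0000 0.0000 0.5838 3.6425 6.0691 11.5338 13.3915] k=[0 0 0 4 6 9 16]
t=20: x=[0.0000 0.0000 0.5838 3.7902 6.3507 9.9608 15.5194] k=[0 0 3 2 4 9 16]
t=21: x=[0.0000 0.4300 2.4348 2.4905 4.5955 9.6653 15.5194] k=[0 0 4 0 4 8 18]
t=22: x=[0.0000 0.5734 2.8571 1.1878 4.1475 9.2367 17.0670] k=[0 1 2 4 1 12 16]
t=23: x=[0.1407 0.9887 2.1583 3.3471 3.1465 11.3871 15.9509] k=[1 1 2 2 3 11 16]
t=24: x=[0.9710 1.1321 1.8666 2.1944 4.1630 10.9617 15.8071] k=[3 4 3 2 1 12 15]
t=25: x=[3.0610 3.6723 3.0179 2.0463 2.8466 11.2403 15.1018] k=[3 6 1 0 6 8 12]

0.1837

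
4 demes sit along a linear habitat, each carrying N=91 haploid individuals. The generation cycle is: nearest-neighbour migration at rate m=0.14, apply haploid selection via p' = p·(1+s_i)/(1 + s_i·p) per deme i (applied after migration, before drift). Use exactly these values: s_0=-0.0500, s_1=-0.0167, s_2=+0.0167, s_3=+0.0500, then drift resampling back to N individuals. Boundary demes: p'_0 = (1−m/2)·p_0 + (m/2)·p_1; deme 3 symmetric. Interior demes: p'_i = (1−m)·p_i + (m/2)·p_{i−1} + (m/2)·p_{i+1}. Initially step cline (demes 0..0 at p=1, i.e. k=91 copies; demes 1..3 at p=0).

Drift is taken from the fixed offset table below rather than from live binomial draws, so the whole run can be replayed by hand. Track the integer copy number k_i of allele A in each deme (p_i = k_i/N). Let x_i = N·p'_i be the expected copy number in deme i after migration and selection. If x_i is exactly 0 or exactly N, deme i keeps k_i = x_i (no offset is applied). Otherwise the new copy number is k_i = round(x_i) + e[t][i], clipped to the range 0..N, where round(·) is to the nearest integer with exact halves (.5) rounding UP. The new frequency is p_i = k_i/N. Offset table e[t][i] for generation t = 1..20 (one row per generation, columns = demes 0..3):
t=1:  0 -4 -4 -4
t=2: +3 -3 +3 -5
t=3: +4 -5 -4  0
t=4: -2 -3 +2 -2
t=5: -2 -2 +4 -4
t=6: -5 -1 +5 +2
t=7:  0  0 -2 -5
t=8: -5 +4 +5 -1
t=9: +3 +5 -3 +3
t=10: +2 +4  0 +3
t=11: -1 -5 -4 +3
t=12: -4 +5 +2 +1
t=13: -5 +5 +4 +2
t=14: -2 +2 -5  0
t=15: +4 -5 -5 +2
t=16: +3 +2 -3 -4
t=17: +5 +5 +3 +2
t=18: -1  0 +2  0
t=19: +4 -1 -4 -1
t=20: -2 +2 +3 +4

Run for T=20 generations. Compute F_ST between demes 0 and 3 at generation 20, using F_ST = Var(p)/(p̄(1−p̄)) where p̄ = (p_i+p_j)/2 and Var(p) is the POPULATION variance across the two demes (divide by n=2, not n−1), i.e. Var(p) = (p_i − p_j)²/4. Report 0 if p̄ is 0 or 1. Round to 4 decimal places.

t=0: k=[91 0 0 0]
t=1: x=[84.3193 6.2710 0.0000 0.0000] k=[84 2 0 0]
t=2: x=[77.6876 7.4835 0.1423 0.0000] k=[81 4 3 0]
t=3: x=[74.9429 9.1801 2.9062 0.2205] k=[79 4 0 0]
t=4: x=[73.0215 8.8347 0.2847 0.0000] k=[71 6 2 0]
t=5: x=[65.5197 10.1176 2.1749 0.1470] k=[64 8 6 0]
t=6: x=[59.0245 11.6084 5.8094 0.4409] k=[54 11 11 2]
t=7: x=[49.8368 13.8115 10.5232 2.7575] k=[50 14 9 0]
t=8: x=[46.3142 15.9473 8.8515 0.6613] k=[41 20 14 0]
t=9: x=[38.3873 20.7787 13.6308 1.0284] k=[41 26 11 4]
t=10: x=[38.8043 25.6884 11.7282 4.7029] k=[41 30 12 8]
t=11: x=[39.0824 29.1752 13.1654 8.6546] k=[38 24 9 12]
t=12: x=[35.8992 23.6342 10.4117 12.2998] k=[32 29 12 13]
t=13: x=[30.7374 27.6945 13.4487 13.4807] k=[26 33 17 15]
t=14: x=[25.5372 31.0446 18.2201 15.7658] k=[24 33 13 16]
t=15: x=[23.7195 30.6269 14.8143 16.4369] k=[28 26 10 18]
t=16: x=[26.8784 24.7156 11.8497 18.1382] k=[30 27 9 14]
t=17: x=[28.7714 25.6387 10.7662 14.2258] k=[34 31 14 16]
t=18: x=[32.7077 29.6822 15.5423 16.5091] k=[32 30 18 17]
t=19: x=[30.8063 28.9664 19.0179 17.7570] k=[35 28 15 17]
t=20: x=[33.4182 27.2574 16.2701 17.5405] k=[31 29 19 22]

0.0118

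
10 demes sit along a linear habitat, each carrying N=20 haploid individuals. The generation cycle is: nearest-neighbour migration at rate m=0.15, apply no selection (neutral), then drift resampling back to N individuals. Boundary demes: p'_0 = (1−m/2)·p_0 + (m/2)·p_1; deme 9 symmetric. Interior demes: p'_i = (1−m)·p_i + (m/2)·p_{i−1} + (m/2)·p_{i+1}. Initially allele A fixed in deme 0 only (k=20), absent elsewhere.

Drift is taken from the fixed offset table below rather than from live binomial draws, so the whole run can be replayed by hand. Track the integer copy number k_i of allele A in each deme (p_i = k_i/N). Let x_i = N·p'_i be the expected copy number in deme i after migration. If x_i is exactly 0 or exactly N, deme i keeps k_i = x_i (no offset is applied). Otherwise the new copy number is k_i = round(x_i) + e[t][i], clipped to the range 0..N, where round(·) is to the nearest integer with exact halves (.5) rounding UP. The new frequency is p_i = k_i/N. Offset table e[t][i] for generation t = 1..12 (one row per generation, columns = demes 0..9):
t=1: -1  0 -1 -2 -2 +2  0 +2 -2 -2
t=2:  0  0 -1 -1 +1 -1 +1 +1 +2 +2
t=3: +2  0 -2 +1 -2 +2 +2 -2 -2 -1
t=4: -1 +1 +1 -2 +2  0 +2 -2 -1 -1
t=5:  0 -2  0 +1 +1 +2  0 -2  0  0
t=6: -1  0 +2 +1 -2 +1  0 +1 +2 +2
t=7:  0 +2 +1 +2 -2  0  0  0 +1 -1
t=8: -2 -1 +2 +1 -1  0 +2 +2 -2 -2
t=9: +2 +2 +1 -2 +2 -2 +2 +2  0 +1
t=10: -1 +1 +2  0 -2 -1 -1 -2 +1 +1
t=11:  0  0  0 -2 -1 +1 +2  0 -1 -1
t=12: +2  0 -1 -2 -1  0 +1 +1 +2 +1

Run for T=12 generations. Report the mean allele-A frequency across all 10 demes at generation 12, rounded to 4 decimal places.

0.1450

t=0: k=[20 0 0 0 0 0 0 0 0 0]
t=1: x=[18.5000 1.5000 0.0000 0.0000 0.0000 0.0000 0.0000 0.0000 0.0000 0.0000] k=[18 2 0 0 0 0 0 0 0 0]
t=2: x=[16.8000 3.0500 0.1500 0.0000 0.0000 0.0000 0.0000 0.0000 0.0000 0.0000] k=[17 3 0 0 0 0 0 0 0 0]
t=3: x=[15.9500 3.8250 0.2250 0.0000 0.0000 0.0000 0.0000 0.0000 0.0000 0.0000] k=[18 4 0 0 0 0 0 0 0 0]
t=4: x=[16.9500 4.7500 0.3000 0.0000 0.0000 0.0000 0.0000 0.0000 0.0000 0.0000] k=[16 6 1 0 0 0 0 0 0 0]
t=5: x=[15.2500 6.3750 1.3000 0.0750 0.0000 0.0000 0.0000 0.0000 0.0000 0.0000] k=[15 4 1 1 0 0 0 0 0 0]
t=6: x=[14.1750 4.6000 1.2250 0.9250 0.0750 0.0000 0.0000 0.0000 0.0000 0.0000] k=[13 5 3 2 0 0 0 0 0 0]
t=7: x=[12.4000 5.4500 3.0750 1.9250 0.1500 0.0000 0.0000 0.0000 0.0000 0.0000] k=[12 7 4 4 0 0 0 0 0 0]
t=8: x=[11.6250 7.1500 4.2250 3.7000 0.3000 0.0000 0.0000 0.0000 0.0000 0.0000] k=[10 6 6 5 0 0 0 0 0 0]
t=9: x=[9.7000 6.3000 5.9250 4.7000 0.3750 0.0000 0.0000 0.0000 0.0000 0.0000] k=[12 8 7 3 2 0 0 0 0 0]
t=10: x=[11.7000 8.2250 6.7750 3.2250 1.9250 0.1500 0.0000 0.0000 0.0000 0.0000] k=[11 9 9 3 0 0 0 0 0 0]
t=11: x=[10.8500 9.1500 8.5500 3.2250 0.2250 0.0000 0.0000 0.0000 0.0000 0.0000] k=[11 9 9 1 0 0 0 0 0 0]
t=12: x=[10.8500 9.1500 8.4000 1.5250 0.0750 0.0000 0.0000 0.0000 0.0000 0.0000] k=[13 9 7 0 0 0 0 0 0 0]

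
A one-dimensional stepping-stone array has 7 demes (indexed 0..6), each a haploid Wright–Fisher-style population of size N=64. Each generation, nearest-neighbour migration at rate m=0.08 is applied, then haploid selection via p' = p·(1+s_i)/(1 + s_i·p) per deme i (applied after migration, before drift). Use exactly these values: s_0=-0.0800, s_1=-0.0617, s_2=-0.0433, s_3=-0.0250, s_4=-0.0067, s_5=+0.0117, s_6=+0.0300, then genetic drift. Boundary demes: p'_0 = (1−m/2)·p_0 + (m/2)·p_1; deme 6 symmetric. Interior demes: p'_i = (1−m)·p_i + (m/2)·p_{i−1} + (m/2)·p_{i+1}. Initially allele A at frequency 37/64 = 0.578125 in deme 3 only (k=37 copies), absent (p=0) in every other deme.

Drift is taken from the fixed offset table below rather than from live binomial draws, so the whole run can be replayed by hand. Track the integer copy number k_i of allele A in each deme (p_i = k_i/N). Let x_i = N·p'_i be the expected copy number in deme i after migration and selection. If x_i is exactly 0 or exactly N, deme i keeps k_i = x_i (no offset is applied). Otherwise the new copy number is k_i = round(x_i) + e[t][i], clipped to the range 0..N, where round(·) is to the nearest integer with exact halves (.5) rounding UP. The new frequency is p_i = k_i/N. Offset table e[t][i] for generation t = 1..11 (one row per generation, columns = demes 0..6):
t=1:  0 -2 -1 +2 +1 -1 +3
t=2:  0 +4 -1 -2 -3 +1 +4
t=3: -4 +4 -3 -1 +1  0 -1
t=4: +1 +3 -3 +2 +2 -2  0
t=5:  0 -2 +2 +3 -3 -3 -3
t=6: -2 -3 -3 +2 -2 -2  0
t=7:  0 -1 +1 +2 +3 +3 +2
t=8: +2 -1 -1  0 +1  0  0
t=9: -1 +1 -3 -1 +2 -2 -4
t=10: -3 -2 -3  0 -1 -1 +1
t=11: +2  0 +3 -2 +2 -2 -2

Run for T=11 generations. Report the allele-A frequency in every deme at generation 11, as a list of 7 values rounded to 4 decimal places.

t=0: k=[0 0 0 37 0 0 0]
t=1: x=[0.0000 0.0000 1.4173 33.6363 1.4703 0.0000 0.0000] k=[0 0 0 36 2 0 0]
t=2: x=[0.0000 0.0000 1.3790 32.7953 3.2591 0.0809 0.0000] k=[0 0 0 31 0 1 0]
t=3: x=[0.0000 0.0000 1.1873 28.1203 1.2716 0.9306 0.0412] k=[0 0 0 27 2 1 0]
t=4: x=[0.0000 0.0000 1.0340 24.5358 2.9411 1.0115 0.0412] k=[0 0 0 27 5 0 0]
t=5: x=[0.0000 0.0000 1.0340 24.6552 5.6453 0.2023 0.0000] k=[0 0 3 28 3 0 0]
t=6: x=[0.0000 0.1126 3.7218 25.6101 3.8556 0.1214 0.0000] k=[0 0 1 28 2 0 0]
t=7: x=[0.0000 0.0375 1.9544 25.4907 2.9411 0.0809 0.0000] k=[0 0 3 27 6 3 0]
t=8: x=[0.0000 0.1126 3.6833 24.8143 6.6797 3.0334 0.1236] k=[0 0 3 25 8 3 0]
t=9: x=[0.0000 0.1126 3.6064 23.0652 8.4307 3.1143 0.1236] k=[0 1 1 22 10 1 0]
t=10: x=[0.0368 0.9016 1.7625 20.3272 10.0629 1.3351 0.0412] k=[0 0 0 20 9 0 1]
t=11: x=[0.0000 0.0000 0.7658 18.4260 9.0277 0.4047 0.9884] k=[0 0 4 16 11 0 0]

[0.0000, 0.0000, 0.0625, 0.2500, 0.1719, 0.0000, 0.0000]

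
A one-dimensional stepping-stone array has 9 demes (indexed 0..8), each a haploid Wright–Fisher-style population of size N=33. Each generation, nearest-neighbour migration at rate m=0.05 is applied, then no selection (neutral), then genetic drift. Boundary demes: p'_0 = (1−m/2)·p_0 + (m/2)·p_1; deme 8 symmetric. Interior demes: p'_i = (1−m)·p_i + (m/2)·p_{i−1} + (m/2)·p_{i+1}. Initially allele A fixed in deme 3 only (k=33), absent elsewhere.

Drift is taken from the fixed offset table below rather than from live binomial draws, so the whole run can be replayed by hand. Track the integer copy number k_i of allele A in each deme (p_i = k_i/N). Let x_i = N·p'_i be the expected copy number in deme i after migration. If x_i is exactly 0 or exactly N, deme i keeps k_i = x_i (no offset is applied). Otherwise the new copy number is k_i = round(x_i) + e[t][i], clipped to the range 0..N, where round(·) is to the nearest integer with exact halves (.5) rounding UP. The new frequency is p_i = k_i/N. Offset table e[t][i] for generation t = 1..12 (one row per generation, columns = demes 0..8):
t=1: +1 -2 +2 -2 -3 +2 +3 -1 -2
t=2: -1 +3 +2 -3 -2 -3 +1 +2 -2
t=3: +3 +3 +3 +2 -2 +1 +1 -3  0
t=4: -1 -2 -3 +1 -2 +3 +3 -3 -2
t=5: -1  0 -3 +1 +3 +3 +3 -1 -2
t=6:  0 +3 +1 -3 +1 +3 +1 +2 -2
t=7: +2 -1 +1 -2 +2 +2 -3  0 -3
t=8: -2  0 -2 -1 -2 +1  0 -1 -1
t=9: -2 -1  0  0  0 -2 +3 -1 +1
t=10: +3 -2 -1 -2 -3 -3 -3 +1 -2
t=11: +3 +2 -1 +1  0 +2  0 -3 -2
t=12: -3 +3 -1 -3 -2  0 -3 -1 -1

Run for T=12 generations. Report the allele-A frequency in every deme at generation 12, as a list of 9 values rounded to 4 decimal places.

[0.0909, 0.2424, 0.0303, 0.2727, 0.0000, 0.0909, 0.0000, 0.0000, 0.0000]

t=0: k=[0 0 0 33 0 0 0 0 0]
t=1: x=[0.0000 0.0000 0.8250 31.3500 0.8250 0.0000 0.0000 0.0000 0.0000] k=[0 0 3 29 0 0 0 0 0]
t=2: x=[0.0000 0.0750 3.5750 27.6250 0.7250 0.0000 0.0000 0.0000 0.0000] k=[0 3 6 25 0 0 0 0 0]
t=3: x=[0.0750 3.0000 6.4000 23.9000 0.6250 0.0000 0.0000 0.0000 0.0000] k=[3 6 9 26 0 0 0 0 0]
t=4: x=[3.0750 6.0000 9.3500 24.9250 0.6500 0.0000 0.0000 0.0000 0.0000] k=[2 4 6 26 0 0 0 0 0]
t=5: x=[2.0500 4.0000 6.4500 24.8500 0.6500 0.0000 0.0000 0.0000 0.0000] k=[1 4 3 26 4 0 0 0 0]
t=6: x=[1.0750 3.9000 3.6000 24.8750 4.4500 0.1000 0.0000 0.0000 0.0000] k=[1 7 5 22 5 3 0 0 0]
t=7: x=[1.1500 6.8000 5.4750 21.1500 5.3750 2.9750 0.0750 0.0000 0.0000] k=[3 6 6 19 7 5 0 0 0]
t=8: x=[3.0750 5.9250 6.3250 18.3750 7.2500 4.9250 0.1250 0.0000 0.0000] k=[1 6 4 17 5 6 0 0 0]
t=9: x=[1.1250 5.8250 4.3750 16.3750 5.3250 5.8250 0.1500 0.0000 0.0000] k=[0 5 4 16 5 4 3 0 0]
t=10: x=[0.1250 4.8500 4.3250 15.4250 5.2500 4.0000 2.9500 0.0750 0.0000] k=[3 3 3 13 2 1 0 1 0]
t=11: x=[3.0000 3.0000 3.2500 12.4750 2.2500 1.0000 0.0500 0.9500 0.0250] k=[6 5 2 13 2 3 0 0 0]
t=12: x=[5.9750 4.9500 2.3500 12.4500 2.3000 2.9000 0.0750 0.0000 0.0000] k=[3 8 1 9 0 3 0 0 0]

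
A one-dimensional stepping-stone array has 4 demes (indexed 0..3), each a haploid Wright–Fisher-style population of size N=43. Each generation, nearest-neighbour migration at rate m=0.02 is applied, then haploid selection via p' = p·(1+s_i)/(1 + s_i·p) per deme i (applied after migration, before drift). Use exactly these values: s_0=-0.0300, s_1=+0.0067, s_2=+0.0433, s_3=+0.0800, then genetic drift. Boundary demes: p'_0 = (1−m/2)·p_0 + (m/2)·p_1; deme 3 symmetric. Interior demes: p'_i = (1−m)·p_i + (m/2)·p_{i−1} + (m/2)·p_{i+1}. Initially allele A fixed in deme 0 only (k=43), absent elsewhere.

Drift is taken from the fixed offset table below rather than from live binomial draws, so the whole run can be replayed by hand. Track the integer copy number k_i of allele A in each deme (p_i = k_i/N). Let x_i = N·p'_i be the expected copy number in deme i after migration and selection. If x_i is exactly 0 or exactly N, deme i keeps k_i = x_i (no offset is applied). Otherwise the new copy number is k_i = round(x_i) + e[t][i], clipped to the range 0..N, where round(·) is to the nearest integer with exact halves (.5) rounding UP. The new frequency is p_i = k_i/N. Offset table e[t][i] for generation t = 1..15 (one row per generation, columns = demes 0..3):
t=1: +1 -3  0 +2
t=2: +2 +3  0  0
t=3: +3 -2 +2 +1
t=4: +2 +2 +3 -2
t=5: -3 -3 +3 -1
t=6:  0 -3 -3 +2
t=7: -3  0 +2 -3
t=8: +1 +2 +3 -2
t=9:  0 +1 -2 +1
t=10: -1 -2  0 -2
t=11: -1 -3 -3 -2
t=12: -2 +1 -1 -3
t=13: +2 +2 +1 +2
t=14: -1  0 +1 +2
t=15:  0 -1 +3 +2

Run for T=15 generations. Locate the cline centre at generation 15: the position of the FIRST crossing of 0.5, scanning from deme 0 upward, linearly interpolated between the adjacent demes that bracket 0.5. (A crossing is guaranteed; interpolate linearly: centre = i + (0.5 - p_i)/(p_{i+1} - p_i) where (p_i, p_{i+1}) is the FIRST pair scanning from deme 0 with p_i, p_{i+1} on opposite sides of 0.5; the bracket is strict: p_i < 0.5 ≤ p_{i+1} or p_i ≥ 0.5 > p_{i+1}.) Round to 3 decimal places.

t=0: k=[43 0 0 0]
t=1: x=[42.5568 0.4329 0.0000 0.0000] k=[43 0 0 0]
t=2: x=[42.5568 0.4329 0.0000 0.0000] k=[43 3 0 0]
t=3: x=[42.5877 3.3908 0.0313 0.0000] k=[43 1 2 0]
t=4: x=[42.5671 1.4393 2.0512 0.0216] k=[43 3 5 0]
t=5: x=[42.5877 3.4411 5.1181 0.0540] k=[40 0 8 0]
t=6: x=[39.5034 0.4832 8.1154 0.0864] k=[40 0 5 2]
t=7: x=[39.5034 0.4530 5.1077 2.1842] k=[37 0 7 0]
t=8: x=[36.4629 0.4429 7.1079 0.0756] k=[37 2 10 0]
t=9: x=[36.4834 2.4454 10.1449 0.1080] k=[36 3 8 1]
t=10: x=[35.4829 3.4009 8.1565 1.1533] k=[34 1 8 0]
t=11: x=[33.4456 1.4091 8.1257 0.0864] k=[32 0 5 0]
t=12: x=[31.4241 0.3725 5.0871 0.0540] k=[29 1 4 0]
t=13: x=[28.4280 1.3185 4.0840 0.0432] k=[30 3 5 2]
t=14: x=[29.4489 3.3103 5.1387 2.1842] k=[28 3 6 4]
t=15: x=[27.4489 3.3003 6.1707 4.3094] k=[27 2 9 6]

0.220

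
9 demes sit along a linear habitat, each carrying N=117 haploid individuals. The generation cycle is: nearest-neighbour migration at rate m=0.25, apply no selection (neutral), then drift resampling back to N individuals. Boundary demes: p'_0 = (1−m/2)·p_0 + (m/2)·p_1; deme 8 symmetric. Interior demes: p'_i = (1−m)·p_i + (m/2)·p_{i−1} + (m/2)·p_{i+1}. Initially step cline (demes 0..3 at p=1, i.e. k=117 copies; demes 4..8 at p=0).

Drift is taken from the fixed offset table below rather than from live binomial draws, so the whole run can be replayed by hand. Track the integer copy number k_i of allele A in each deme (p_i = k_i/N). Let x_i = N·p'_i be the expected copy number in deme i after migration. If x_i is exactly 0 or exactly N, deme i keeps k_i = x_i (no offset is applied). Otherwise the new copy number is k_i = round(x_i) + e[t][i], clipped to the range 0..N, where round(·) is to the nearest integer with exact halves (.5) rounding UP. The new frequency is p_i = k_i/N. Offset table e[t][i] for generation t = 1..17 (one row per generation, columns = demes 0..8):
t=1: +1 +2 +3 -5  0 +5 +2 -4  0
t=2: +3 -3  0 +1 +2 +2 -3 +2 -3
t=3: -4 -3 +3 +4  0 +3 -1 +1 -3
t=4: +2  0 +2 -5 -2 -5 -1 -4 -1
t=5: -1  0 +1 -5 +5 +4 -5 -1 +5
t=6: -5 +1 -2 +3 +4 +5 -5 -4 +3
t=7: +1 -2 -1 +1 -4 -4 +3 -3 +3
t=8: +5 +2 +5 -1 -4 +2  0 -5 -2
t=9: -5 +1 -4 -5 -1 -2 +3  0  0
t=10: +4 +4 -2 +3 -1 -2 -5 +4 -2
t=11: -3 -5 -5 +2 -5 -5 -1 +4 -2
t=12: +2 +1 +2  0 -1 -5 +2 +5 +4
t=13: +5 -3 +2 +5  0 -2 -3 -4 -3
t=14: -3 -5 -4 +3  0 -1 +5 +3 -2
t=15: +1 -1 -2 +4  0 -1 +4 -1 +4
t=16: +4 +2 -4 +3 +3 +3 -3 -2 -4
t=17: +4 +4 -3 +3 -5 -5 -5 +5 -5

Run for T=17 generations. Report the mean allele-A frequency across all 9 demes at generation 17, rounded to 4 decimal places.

t=0: k=[117 117 117 117 0 0 0 0 0]
t=1: x=[117.0000 117.0000 117.0000 102.3750 14.6250 0.0000 0.0000 0.0000 0.0000] k=[117 117 117 97 15 0 0 0 0]
t=2: x=[117.0000 117.0000 114.5000 89.2500 23.3750 1.8750 0.0000 0.0000 0.0000] k=[117 117 115 90 25 4 0 0 0]
t=3: x=[117.0000 116.7500 112.1250 85.0000 30.5000 6.1250 0.5000 0.0000 0.0000] k=[117 114 115 89 31 9 0 0 0]
t=4: x=[116.6250 114.5000 111.6250 85.0000 35.5000 10.6250 1.1250 0.0000 0.0000] k=[117 115 114 80 34 6 0 0 0]
t=5: x=[116.7500 115.1250 109.8750 78.5000 36.2500 8.7500 0.7500 0.0000 0.0000] k=[116 115 111 74 41 13 0 0 0]
t=6: x=[115.8750 114.6250 106.8750 74.5000 41.6250 14.8750 1.6250 0.0000 0.0000] k=[111 116 105 78 46 20 0 0 0]
t=7: x=[111.6250 114.0000 103.0000 77.3750 46.7500 20.7500 2.5000 0.0000 0.0000] k=[113 112 102 78 43 17 6 0 0]
t=8: x=[112.8750 110.8750 100.2500 76.6250 44.1250 18.8750 6.6250 0.7500 0.0000] k=[117 113 105 76 40 21 7 0 0]
t=9: x=[116.5000 112.5000 102.3750 75.1250 42.1250 21.6250 7.8750 0.8750 0.0000] k=[112 114 98 70 41 20 11 1 0]
t=10: x=[112.2500 111.7500 96.5000 69.8750 42.0000 21.5000 10.8750 2.1250 0.1250] k=[116 116 95 73 41 20 6 6 0]
t=11: x=[116.0000 113.3750 94.8750 71.7500 42.3750 20.8750 7.7500 5.2500 0.7500] k=[113 108 90 74 37 16 7 9 0]
t=12: x=[112.3750 106.3750 90.2500 71.3750 39.0000 17.5000 8.3750 7.6250 1.1250] k=[114 107 92 71 38 13 10 13 5]
t=13: x=[113.1250 106.0000 91.2500 69.5000 39.0000 15.7500 10.7500 11.6250 6.0000] k=[117 103 93 75 39 14 8 8 3]
t=14: x=[115.2500 103.5000 92.0000 72.7500 40.3750 16.3750 8.7500 7.3750 3.6250] k=[112 99 88 76 40 15 14 10 2]
t=15: x=[110.3750 99.2500 87.8750 73.0000 41.3750 18.0000 13.6250 9.5000 3.0000] k=[111 98 86 77 41 17 18 9 7]
t=16: x=[109.3750 98.1250 86.3750 73.6250 42.5000 20.1250 16.7500 9.8750 7.2500] k=[113 100 82 77 46 23 14 8 3]
t=17: x=[111.3750 99.3750 83.6250 73.7500 47.0000 24.7500 14.3750 8.1250 3.6250] k=[115 103 81 77 42 20 9 13 0]

0.4368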